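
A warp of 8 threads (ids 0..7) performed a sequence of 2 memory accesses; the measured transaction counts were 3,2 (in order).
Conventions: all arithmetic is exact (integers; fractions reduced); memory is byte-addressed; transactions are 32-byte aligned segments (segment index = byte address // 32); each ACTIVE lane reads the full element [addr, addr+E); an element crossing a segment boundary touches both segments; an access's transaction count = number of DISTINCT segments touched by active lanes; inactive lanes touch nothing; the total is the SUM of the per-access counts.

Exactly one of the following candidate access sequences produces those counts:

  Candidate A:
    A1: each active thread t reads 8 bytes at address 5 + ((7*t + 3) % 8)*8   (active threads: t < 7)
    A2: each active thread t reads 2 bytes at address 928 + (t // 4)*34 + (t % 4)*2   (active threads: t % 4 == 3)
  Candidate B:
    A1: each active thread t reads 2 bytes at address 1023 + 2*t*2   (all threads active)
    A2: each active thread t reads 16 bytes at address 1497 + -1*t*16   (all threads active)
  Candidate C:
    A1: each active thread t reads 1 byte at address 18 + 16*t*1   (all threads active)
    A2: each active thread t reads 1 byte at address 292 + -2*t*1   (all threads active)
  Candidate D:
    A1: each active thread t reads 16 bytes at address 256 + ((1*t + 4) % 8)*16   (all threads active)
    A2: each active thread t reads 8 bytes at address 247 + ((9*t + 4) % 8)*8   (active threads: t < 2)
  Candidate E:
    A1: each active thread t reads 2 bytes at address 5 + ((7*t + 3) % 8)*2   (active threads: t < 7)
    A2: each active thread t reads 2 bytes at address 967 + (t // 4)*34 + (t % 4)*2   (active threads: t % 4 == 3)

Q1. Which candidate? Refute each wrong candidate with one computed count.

B: A1 gives 2 transactions, not 3
C: A1 gives 5 transactions, not 3
D: A1 gives 4 transactions, not 3
E: A1 gives 1 transaction, not 3
A: all counts match (3,2)

Answer: A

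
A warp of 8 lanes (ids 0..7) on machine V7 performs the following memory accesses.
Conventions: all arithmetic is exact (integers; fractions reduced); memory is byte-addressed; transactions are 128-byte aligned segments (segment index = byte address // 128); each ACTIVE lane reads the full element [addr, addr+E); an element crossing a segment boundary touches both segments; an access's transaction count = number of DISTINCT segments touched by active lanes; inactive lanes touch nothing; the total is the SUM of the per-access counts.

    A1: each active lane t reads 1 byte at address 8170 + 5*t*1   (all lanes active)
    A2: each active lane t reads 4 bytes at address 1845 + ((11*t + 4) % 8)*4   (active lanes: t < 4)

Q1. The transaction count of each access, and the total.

A1: 2 transactions
A2: 1 transaction

Answer: 2,1; total 3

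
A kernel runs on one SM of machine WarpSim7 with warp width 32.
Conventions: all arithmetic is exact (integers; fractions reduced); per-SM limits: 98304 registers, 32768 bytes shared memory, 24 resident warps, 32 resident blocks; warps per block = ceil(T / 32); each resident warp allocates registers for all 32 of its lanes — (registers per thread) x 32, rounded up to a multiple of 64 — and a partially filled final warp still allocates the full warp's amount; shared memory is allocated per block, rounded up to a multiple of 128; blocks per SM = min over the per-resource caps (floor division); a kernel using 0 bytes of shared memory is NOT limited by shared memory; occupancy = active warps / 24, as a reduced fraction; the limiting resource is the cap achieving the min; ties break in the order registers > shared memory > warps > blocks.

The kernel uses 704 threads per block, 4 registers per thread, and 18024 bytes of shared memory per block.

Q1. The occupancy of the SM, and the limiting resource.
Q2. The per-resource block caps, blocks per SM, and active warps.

Answer: occupancy 11/12, limited by shared memory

registers: 34 blocks
shared memory: 1 block
warps: 1 block
blocks: 32 blocks

Answer: 1 block, 22 active warps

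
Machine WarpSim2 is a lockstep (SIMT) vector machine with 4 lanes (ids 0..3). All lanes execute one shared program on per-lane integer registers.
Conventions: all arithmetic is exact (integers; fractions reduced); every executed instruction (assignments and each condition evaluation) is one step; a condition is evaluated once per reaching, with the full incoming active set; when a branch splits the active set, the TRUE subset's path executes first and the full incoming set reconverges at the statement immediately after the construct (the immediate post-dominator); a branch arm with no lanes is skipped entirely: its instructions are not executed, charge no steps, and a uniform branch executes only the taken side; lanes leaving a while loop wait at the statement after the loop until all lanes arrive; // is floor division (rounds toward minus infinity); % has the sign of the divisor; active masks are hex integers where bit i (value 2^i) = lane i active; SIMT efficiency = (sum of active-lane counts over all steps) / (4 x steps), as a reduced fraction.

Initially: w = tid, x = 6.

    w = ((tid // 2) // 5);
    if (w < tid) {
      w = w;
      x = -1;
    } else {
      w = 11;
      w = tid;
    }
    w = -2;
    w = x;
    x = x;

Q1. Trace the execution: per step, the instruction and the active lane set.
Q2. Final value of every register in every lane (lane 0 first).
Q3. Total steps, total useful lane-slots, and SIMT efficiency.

step 0: w <- ((tid // 2) // 5)       0xf
step 1: eval (w < tid)               0xf
step 2: w <- w                       0xe
step 3: x <- -1                      0xe
step 4: w <- 11                      0x1
step 5: w <- tid                     0x1
step 6: w <- -2                      0xf
step 7: w <- x                       0xf
step 8: x <- x                       0xf

Answer: 9 steps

w: 6,-1,-1,-1
x: 6,-1,-1,-1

steps = 9; useful = 28; efficiency = 28/36 = 7/9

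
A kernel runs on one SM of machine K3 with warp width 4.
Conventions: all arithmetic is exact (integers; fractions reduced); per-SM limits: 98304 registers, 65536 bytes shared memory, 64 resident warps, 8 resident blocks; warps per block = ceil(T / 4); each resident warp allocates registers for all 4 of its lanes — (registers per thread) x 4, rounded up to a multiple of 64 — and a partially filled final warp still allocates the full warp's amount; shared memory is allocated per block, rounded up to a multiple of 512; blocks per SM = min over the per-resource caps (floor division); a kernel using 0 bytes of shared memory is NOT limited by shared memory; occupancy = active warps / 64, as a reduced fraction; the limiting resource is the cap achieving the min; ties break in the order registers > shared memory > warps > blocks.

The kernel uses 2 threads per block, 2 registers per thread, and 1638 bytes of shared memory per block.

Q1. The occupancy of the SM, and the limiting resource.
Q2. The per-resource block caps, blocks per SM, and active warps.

Answer: occupancy 1/8, limited by blocks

registers: 1536 blocks
shared memory: 32 blocks
warps: 64 blocks
blocks: 8 blocks

Answer: 8 blocks, 8 active warps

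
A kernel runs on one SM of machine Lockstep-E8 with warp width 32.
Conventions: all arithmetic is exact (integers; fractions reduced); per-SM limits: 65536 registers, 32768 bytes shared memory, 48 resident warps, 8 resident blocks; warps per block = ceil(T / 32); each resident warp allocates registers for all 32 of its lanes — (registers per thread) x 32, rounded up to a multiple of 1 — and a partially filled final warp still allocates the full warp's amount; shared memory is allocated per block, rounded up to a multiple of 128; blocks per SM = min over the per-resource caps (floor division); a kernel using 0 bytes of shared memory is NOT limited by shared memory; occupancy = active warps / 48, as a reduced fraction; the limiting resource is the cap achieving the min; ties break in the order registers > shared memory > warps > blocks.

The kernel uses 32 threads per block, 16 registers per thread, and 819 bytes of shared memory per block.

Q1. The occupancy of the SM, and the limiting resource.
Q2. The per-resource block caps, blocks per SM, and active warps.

Answer: occupancy 1/6, limited by blocks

registers: 128 blocks
shared memory: 36 blocks
warps: 48 blocks
blocks: 8 blocks

Answer: 8 blocks, 8 active warps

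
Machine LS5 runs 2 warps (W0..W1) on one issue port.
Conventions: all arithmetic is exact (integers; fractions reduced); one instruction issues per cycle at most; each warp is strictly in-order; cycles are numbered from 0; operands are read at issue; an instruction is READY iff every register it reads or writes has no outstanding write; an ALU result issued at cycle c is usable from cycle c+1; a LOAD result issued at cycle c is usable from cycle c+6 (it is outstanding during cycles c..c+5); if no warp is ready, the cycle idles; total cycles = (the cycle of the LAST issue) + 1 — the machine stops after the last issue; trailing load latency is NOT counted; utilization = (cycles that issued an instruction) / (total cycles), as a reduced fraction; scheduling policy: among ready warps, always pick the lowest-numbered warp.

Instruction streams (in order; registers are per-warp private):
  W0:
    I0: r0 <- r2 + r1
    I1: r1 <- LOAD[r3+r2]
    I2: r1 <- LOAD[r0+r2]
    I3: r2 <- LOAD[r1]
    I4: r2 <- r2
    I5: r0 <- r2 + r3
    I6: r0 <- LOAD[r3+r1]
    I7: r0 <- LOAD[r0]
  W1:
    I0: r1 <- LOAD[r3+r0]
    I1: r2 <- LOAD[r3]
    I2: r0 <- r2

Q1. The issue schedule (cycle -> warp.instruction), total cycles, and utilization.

cycle 0: W0.I0
cycle 1: W0.I1
cycle 2: W1.I0
cycle 3: W1.I1
cycle 4: idle
cycle 5: idle
cycle 6: idle
cycle 7: W0.I2
cycle 8: idle
cycle 9: W1.I2
cycle 10: idle
cycle 11: idle
cycle 12: idle
cycle 13: W0.I3
cycle 14: idle
cycle 15: idle
cycle 16: idle
cycle 17: idle
cycle 18: idle
cycle 19: W0.I4
cycle 20: W0.I5
cycle 21: W0.I6
cycle 22: idle
cycle 23: idle
cycle 24: idle
cycle 25: idle
cycle 26: idle
cycle 27: W0.I7

Answer: 28 cycles, utilization 11/28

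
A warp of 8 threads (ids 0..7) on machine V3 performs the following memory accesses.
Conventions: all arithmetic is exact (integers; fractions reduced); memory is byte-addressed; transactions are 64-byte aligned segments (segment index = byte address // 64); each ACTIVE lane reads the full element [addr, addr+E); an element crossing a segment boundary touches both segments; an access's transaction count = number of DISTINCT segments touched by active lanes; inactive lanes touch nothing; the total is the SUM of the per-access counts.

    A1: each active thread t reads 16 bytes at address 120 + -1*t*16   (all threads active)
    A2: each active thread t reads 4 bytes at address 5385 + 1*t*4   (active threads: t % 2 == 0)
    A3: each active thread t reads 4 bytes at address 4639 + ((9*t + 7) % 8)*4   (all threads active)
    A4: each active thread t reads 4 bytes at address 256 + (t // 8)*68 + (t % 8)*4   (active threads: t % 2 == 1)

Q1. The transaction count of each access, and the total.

A1: 3 transactions
A2: 1 transaction
A3: 1 transaction
A4: 1 transaction

Answer: 3,1,1,1; total 6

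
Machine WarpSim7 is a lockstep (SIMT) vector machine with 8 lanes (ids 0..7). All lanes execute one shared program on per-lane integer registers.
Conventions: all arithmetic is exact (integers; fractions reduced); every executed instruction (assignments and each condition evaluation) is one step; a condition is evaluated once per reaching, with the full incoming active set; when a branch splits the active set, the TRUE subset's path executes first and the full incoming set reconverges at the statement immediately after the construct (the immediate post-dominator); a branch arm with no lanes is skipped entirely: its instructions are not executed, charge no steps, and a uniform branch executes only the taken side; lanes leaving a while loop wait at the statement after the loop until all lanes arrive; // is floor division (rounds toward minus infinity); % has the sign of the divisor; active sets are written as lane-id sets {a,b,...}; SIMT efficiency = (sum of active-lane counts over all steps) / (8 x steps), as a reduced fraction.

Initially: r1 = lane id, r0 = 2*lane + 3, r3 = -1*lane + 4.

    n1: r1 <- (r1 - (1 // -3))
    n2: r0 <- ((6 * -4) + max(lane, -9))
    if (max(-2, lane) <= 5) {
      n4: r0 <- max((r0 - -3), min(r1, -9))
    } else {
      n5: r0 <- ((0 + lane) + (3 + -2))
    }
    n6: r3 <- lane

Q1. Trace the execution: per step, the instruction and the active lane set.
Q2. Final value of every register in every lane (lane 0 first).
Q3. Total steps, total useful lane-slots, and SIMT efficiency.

step 0: r1 <- (r1 - (1 // -3))       {0,1,2,3,4,5,6,7}
step 1: r0 <- ((6 * -4) + max(lane, -9)) {0,1,2,3,4,5,6,7}
step 2: eval (max(-2, lane) <= 5)    {0,1,2,3,4,5,6,7}
step 3: r0 <- max((r0 - -3), min(r1, -9)) {0,1,2,3,4,5}
step 4: r0 <- ((0 + lane) + (3 + -2)) {6,7}
step 5: r3 <- lane                   {0,1,2,3,4,5,6,7}

Answer: 6 steps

r1: 1,2,3,4,5,6,7,8
r0: -9,-9,-9,-9,-9,-9,7,8
r3: 0,1,2,3,4,5,6,7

steps = 6; useful = 40; efficiency = 40/48 = 5/6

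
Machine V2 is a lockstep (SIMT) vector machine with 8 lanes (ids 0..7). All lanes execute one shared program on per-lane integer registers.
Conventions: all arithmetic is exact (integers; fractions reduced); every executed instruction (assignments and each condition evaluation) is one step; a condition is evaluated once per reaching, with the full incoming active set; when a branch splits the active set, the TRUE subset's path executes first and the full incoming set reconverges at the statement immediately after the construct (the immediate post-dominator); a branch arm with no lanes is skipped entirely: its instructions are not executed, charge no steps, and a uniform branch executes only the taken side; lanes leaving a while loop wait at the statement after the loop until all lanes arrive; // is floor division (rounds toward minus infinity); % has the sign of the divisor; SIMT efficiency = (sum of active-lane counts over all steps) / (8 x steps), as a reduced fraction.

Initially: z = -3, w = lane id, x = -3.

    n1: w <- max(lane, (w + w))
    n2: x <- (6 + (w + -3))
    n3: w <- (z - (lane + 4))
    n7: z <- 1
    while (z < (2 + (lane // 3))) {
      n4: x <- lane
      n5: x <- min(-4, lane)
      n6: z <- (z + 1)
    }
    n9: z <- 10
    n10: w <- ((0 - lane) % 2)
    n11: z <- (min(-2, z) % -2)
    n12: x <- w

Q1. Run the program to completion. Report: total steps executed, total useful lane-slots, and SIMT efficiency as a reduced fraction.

Answer: 21 steps, 132 useful, 11/14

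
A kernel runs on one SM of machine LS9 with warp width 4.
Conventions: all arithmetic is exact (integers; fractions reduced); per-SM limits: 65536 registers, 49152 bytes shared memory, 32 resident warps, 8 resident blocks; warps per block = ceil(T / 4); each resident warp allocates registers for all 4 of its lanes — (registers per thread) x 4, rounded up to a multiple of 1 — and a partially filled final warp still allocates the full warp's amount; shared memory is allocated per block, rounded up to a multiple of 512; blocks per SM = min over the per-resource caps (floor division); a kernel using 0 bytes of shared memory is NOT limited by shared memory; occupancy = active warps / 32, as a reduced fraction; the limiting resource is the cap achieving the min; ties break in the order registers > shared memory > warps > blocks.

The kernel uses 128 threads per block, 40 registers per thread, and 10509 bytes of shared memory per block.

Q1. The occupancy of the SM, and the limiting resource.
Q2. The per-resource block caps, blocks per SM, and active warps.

Answer: occupancy 1, limited by warps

registers: 12 blocks
shared memory: 4 blocks
warps: 1 block
blocks: 8 blocks

Answer: 1 block, 32 active warps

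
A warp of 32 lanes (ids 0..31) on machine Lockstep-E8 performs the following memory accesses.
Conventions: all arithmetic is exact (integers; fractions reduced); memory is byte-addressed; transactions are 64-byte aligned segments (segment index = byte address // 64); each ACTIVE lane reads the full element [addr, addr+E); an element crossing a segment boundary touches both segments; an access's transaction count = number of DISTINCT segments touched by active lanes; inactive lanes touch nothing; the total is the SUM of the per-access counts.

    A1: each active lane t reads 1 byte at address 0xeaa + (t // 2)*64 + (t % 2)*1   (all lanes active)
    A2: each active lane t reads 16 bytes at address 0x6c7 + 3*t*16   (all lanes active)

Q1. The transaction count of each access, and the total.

A1: 16 transactions
A2: 24 transactions

Answer: 16,24; total 40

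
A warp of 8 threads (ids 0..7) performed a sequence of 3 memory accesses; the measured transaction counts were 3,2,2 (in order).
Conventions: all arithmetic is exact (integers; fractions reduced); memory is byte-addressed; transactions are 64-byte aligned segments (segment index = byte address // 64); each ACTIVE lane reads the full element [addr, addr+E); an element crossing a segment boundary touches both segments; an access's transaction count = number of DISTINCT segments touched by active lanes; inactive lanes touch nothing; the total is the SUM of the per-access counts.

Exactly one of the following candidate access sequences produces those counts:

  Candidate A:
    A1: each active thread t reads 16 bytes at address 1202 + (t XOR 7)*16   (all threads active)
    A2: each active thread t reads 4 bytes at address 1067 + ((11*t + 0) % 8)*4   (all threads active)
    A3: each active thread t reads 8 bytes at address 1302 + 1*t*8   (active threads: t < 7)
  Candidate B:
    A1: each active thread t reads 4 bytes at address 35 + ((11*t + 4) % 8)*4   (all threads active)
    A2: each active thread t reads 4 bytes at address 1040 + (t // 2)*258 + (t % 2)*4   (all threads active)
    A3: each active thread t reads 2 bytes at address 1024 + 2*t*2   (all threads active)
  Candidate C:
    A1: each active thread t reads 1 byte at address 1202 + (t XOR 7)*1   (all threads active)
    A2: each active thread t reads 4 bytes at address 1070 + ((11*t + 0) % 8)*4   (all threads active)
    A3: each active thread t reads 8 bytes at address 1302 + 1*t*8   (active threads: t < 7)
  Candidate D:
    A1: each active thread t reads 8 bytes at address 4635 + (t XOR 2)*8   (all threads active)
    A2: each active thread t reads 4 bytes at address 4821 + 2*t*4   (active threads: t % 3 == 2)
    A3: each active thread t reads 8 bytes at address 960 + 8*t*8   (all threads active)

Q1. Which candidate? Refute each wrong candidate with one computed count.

B: A1 gives 2 transactions, not 3
C: A1 gives 1 transaction, not 3
D: A1 gives 2 transactions, not 3
A: all counts match (3,2,2)

Answer: A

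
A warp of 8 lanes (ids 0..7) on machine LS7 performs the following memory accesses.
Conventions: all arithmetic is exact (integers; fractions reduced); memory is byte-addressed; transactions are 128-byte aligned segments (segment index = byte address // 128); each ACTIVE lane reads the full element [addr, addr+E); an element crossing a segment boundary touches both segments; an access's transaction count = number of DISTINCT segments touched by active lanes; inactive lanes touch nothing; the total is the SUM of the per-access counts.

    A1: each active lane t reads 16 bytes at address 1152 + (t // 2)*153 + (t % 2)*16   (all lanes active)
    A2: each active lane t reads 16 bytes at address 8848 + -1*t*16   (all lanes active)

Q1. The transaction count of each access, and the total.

A1: 4 transactions
A2: 2 transactions

Answer: 4,2; total 6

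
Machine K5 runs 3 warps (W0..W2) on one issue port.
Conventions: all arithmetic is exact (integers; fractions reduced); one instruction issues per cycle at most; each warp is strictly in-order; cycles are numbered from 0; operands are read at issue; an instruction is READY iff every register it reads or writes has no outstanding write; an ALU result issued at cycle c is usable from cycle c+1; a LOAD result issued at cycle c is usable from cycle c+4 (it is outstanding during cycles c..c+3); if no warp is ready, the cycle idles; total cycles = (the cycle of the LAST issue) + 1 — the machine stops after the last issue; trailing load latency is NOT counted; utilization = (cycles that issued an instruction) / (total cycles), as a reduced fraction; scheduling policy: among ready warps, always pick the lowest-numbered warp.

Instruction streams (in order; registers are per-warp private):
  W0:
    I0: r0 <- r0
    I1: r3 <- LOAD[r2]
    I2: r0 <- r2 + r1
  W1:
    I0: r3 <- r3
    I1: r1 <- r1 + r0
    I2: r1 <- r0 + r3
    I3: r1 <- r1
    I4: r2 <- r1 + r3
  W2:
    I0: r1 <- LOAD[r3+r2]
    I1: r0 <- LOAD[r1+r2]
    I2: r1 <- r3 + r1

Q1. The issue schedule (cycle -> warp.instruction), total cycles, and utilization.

cycle 0: W0.I0
cycle 1: W0.I1
cycle 2: W0.I2
cycle 3: W1.I0
cycle 4: W1.I1
cycle 5: W1.I2
cycle 6: W1.I3
cycle 7: W1.I4
cycle 8: W2.I0
cycle 9: idle
cycle 10: idle
cycle 11: idle
cycle 12: W2.I1
cycle 13: W2.I2

Answer: 14 cycles, utilization 11/14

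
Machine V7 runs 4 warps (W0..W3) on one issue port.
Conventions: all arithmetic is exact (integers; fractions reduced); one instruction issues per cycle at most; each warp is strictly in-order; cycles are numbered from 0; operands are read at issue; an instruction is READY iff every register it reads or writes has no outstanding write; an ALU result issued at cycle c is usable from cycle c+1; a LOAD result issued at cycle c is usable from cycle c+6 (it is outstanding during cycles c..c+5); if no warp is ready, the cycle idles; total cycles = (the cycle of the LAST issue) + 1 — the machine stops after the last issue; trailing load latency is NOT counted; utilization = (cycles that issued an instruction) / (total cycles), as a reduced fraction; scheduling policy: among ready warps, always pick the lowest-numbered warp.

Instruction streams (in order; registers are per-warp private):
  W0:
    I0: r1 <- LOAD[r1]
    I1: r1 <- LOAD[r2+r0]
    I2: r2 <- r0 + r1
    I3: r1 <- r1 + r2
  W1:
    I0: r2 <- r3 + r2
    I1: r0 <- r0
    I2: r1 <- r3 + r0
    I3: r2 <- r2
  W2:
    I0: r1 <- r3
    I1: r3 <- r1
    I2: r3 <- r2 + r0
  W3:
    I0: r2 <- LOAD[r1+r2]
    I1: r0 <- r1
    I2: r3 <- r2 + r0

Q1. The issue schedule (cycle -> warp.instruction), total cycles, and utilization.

cycle 0: W0.I0
cycle 1: W1.I0
cycle 2: W1.I1
cycle 3: W1.I2
cycle 4: W1.I3
cycle 5: W2.I0
cycle 6: W0.I1
cycle 7: W2.I1
cycle 8: W2.I2
cycle 9: W3.I0
cycle 10: W3.I1
cycle 11: idle
cycle 12: W0.I2
cycle 13: W0.I3
cycle 14: idle
cycle 15: W3.I2

Answer: 16 cycles, utilization 7/8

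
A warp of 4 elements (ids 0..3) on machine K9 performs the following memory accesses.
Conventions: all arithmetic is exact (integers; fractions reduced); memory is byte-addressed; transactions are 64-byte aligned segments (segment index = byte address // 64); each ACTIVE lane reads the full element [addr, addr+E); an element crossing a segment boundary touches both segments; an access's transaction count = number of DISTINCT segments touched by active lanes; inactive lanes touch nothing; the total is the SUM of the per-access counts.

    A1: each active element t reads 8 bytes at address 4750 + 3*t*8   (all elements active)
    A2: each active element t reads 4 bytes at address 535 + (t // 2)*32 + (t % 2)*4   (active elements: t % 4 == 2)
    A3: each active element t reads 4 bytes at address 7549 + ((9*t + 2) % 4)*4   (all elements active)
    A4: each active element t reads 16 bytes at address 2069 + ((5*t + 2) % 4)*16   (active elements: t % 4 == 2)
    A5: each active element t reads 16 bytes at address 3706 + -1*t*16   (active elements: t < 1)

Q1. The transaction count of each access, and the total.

A1: 2 transactions
A2: 1 transaction
A3: 2 transactions
A4: 1 transaction
A5: 2 transactions

Answer: 2,1,2,1,2; total 8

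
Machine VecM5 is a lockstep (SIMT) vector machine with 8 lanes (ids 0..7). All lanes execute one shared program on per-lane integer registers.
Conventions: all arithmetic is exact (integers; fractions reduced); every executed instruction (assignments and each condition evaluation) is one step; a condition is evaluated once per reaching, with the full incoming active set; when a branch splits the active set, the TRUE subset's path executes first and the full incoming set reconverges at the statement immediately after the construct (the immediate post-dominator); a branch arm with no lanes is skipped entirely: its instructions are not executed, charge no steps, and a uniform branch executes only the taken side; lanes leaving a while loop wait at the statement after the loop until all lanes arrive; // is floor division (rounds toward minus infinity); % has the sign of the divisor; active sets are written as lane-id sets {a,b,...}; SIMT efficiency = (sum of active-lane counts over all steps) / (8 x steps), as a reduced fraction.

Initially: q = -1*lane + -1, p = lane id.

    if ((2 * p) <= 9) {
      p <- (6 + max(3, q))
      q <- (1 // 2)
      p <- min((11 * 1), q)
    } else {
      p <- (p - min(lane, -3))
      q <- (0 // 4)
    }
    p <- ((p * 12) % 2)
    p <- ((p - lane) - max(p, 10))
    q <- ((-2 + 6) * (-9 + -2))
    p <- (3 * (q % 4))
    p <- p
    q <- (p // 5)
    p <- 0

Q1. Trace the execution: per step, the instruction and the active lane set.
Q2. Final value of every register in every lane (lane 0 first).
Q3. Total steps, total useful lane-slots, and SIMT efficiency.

step 0: eval ((2 * p) <= 9)          {0,1,2,3,4,5,6,7}
step 1: p <- (6 + max(3, q))         {0,1,2,3,4}
step 2: q <- (1 // 2)                {0,1,2,3,4}
step 3: p <- min((11 * 1), q)        {0,1,2,3,4}
step 4: p <- (p - min(lane, -3))     {5,6,7}
step 5: q <- (0 // 4)                {5,6,7}
step 6: p <- ((p * 12) % 2)          {0,1,2,3,4,5,6,7}
step 7: p <- ((p - lane) - max(p, 10)) {0,1,2,3,4,5,6,7}
step 8: q <- ((-2 + 6) * (-9 + -2))  {0,1,2,3,4,5,6,7}
step 9: p <- (3 * (q % 4))           {0,1,2,3,4,5,6,7}
step 10: p <- p                       {0,1,2,3,4,5,6,7}
step 11: q <- (p // 5)                {0,1,2,3,4,5,6,7}
step 12: p <- 0                       {0,1,2,3,4,5,6,7}

Answer: 13 steps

q: 0,0,0,0,0,0,0,0
p: 0,0,0,0,0,0,0,0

steps = 13; useful = 85; efficiency = 85/104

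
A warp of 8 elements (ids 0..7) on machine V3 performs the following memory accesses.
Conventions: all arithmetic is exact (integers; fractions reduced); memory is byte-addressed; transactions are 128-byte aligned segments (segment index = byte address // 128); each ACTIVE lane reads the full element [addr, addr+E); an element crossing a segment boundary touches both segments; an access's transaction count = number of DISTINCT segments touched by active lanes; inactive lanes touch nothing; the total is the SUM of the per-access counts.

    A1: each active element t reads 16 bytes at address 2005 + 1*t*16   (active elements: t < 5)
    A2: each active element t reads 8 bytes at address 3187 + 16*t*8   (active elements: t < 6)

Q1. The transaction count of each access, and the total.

A1: 2 transactions
A2: 6 transactions

Answer: 2,6; total 8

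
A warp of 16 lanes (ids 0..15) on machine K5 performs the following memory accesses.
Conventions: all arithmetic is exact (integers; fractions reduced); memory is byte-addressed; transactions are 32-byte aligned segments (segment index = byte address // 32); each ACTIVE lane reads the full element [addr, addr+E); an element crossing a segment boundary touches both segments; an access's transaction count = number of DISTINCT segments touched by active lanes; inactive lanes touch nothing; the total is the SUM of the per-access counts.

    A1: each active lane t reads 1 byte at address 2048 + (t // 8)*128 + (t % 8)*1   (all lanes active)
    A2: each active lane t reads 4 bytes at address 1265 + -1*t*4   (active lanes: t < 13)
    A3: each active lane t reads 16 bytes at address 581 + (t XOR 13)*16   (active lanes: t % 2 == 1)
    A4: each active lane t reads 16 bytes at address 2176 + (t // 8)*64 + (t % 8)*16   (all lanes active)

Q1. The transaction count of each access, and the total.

A1: 2 transactions
A2: 2 transactions
A3: 8 transactions
A4: 6 transactions

Answer: 2,2,8,6; total 18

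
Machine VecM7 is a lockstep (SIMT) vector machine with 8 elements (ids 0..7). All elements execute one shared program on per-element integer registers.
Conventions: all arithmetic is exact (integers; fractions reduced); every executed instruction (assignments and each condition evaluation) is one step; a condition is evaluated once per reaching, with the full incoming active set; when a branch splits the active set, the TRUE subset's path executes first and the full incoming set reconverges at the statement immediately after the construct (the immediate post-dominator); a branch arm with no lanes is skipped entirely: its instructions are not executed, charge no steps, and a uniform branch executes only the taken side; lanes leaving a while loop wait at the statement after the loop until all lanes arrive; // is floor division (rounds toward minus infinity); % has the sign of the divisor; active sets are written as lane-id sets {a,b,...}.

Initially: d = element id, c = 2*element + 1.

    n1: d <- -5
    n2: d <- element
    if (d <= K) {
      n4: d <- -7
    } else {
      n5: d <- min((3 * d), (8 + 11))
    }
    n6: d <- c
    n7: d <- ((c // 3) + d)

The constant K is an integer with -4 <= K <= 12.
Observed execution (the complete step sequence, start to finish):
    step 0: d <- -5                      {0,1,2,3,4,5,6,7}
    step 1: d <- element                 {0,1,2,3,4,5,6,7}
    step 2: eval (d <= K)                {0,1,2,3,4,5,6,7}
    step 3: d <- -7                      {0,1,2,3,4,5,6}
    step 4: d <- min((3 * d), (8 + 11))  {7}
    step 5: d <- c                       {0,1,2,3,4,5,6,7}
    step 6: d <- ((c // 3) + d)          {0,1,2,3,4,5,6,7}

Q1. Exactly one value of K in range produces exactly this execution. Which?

Answer: K = 6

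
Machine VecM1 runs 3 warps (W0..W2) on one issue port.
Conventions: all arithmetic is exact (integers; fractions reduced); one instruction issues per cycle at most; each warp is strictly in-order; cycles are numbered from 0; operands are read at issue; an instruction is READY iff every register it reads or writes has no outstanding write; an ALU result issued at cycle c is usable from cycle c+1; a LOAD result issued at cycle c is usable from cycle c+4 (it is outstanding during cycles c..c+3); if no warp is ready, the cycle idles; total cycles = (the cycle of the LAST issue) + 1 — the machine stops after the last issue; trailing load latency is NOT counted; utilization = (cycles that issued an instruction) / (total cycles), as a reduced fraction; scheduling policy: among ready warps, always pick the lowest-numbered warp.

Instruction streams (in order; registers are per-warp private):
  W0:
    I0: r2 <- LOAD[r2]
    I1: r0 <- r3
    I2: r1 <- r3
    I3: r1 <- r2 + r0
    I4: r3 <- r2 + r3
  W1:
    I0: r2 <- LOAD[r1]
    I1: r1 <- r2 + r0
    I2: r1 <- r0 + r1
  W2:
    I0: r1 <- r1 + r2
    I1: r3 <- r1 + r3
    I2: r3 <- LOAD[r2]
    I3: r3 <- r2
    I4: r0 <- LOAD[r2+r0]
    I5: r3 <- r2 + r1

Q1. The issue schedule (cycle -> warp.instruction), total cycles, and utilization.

cycle 0: W0.I0
cycle 1: W0.I1
cycle 2: W0.I2
cycle 3: W1.I0
cycle 4: W0.I3
cycle 5: W0.I4
cycle 6: W2.I0
cycle 7: W1.I1
cycle 8: W1.I2
cycle 9: W2.I1
cycle 10: W2.I2
cycle 11: idle
cycle 12: idle
cycle 13: idle
cycle 14: W2.I3
cycle 15: W2.I4
cycle 16: W2.I5

Answer: 17 cycles, utilization 14/17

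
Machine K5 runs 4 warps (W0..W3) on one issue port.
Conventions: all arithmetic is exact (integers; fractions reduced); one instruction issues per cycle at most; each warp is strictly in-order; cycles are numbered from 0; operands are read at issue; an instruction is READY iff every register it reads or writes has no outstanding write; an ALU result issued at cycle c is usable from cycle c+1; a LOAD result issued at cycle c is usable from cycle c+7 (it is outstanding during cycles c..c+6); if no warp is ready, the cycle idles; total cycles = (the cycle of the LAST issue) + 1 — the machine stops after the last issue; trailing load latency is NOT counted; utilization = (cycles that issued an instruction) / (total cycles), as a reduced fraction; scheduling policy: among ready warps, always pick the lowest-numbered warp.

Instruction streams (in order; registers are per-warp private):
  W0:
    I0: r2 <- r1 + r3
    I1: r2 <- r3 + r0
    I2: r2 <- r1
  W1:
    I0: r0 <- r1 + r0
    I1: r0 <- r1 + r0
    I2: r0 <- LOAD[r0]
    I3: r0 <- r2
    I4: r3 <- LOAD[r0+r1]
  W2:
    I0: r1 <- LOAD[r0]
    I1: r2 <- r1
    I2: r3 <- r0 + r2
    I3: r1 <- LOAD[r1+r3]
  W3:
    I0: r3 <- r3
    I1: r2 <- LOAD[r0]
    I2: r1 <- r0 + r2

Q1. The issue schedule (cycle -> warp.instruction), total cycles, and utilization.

cycle 0: W0.I0
cycle 1: W0.I1
cycle 2: W0.I2
cycle 3: W1.I0
cycle 4: W1.I1
cycle 5: W1.I2
cycle 6: W2.I0
cycle 7: W3.I0
cycle 8: W3.I1
cycle 9: idle
cycle 10: idle
cycle 11: idle
cycle 12: W1.I3
cycle 13: W1.I4
cycle 14: W2.I1
cycle 15: W2.I2
cycle 16: W2.I3
cycle 17: W3.I2

Answer: 18 cycles, utilization 5/6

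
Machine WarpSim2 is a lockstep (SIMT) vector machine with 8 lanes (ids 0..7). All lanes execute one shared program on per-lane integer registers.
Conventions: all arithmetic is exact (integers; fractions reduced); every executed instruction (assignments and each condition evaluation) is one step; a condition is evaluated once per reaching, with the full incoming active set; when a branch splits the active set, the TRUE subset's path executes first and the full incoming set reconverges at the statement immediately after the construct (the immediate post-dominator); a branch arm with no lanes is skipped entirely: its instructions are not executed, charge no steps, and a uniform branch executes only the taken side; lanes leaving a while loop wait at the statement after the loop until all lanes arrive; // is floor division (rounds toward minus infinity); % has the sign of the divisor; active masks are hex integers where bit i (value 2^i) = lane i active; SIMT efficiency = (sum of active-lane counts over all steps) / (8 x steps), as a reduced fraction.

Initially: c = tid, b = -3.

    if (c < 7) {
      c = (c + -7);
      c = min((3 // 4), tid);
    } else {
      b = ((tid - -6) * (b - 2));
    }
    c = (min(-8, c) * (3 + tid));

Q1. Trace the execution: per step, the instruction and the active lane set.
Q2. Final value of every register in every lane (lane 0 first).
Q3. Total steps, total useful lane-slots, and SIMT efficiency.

step 0: eval (c < 7)                 0xff
step 1: c <- (c + -7)                0x7f
step 2: c <- min((3 // 4), tid)      0x7f
step 3: b <- ((tid - -6) * (b - 2))  0x80
step 4: c <- (min(-8, c) * (3 + tid)) 0xff

Answer: 5 steps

c: -24,-32,-40,-48,-56,-64,-72,-80
b: -3,-3,-3,-3,-3,-3,-3,-65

steps = 5; useful = 31; efficiency = 31/40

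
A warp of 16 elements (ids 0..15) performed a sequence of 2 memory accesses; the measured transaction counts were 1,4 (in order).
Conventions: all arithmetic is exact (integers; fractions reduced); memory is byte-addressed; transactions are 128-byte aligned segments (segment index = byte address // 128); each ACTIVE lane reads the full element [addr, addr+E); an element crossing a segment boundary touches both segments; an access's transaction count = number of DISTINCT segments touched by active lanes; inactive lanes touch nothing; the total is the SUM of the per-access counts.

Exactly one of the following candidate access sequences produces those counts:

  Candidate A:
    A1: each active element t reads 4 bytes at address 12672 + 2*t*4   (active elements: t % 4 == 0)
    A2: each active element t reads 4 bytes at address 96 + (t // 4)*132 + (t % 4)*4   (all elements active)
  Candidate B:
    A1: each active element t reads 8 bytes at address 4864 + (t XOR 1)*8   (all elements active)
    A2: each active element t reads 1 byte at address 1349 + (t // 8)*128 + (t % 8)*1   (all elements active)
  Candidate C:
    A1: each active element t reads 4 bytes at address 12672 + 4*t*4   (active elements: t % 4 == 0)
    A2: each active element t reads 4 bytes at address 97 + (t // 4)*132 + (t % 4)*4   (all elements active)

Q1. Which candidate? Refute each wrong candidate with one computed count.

B: A2 gives 2 transactions, not 4
C: A1 gives 2 transactions, not 1
A: all counts match (1,4)

Answer: A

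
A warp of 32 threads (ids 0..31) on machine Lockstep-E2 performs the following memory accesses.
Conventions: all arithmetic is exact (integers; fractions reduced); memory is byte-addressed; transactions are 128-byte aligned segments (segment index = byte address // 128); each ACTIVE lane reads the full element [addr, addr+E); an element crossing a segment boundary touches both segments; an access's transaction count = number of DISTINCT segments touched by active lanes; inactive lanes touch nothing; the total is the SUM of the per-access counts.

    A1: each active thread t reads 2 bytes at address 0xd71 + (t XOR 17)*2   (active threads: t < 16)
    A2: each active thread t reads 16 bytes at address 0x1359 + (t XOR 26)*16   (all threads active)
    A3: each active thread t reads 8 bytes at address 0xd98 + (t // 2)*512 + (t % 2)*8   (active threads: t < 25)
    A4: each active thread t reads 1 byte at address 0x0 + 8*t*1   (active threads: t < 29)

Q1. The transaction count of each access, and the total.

A1: 1 transaction
A2: 5 transactions
A3: 13 transactions
A4: 2 transactions

Answer: 1,5,13,2; total 21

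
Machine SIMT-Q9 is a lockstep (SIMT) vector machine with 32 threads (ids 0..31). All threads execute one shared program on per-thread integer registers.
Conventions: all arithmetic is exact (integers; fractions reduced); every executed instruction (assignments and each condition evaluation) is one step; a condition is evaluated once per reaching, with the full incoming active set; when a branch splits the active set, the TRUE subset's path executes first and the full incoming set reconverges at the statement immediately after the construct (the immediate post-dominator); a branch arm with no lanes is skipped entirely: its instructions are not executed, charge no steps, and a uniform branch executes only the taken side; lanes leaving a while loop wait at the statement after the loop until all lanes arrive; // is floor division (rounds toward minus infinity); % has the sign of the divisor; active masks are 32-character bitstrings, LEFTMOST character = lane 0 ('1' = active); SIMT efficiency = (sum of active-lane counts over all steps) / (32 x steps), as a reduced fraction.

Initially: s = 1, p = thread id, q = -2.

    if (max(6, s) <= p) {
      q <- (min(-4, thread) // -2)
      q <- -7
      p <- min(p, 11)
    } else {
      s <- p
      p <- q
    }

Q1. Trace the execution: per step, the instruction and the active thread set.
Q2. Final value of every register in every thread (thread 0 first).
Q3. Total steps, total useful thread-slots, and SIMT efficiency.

step 0: eval (max(6, s) <= p)        11111111111111111111111111111111
step 1: q <- (min(-4, thread) // -2) 00000011111111111111111111111111
step 2: q <- -7                      00000011111111111111111111111111
step 3: p <- min(p, 11)              00000011111111111111111111111111
step 4: s <- p                       11111100000000000000000000000000
step 5: p <- q                       11111100000000000000000000000000

Answer: 6 steps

s: 0,1,2,3,4,5,1,1,1,1,1,1,1,1,1,1,1,1,1,1,1,1,1,1,1,1,1,1,1,1,1,1
p: -2,-2,-2,-2,-2,-2,6,7,8,9,10,11,11,11,11,11,11,11,11,11,11,11,11,11,11,11,11,11,11,11,11,11
q: -2,-2,-2,-2,-2,-2,-7,-7,-7,-7,-7,-7,-7,-7,-7,-7,-7,-7,-7,-7,-7,-7,-7,-7,-7,-7,-7,-7,-7,-7,-7,-7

steps = 6; useful = 122; efficiency = 122/192 = 61/96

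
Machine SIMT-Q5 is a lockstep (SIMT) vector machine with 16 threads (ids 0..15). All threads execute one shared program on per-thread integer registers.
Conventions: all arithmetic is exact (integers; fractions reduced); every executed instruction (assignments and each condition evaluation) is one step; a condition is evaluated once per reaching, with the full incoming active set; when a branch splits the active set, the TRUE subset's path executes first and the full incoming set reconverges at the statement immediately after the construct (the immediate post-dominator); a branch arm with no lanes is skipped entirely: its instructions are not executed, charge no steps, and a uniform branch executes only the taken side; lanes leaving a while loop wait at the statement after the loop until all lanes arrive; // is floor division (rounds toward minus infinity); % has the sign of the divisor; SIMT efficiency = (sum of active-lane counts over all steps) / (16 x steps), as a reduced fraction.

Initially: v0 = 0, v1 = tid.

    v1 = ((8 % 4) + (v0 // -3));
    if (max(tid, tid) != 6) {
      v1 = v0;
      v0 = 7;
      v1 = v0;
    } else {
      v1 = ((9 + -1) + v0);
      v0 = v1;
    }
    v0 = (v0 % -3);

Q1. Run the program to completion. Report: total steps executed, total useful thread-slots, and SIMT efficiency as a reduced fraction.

Answer: 8 steps, 95 useful, 95/128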